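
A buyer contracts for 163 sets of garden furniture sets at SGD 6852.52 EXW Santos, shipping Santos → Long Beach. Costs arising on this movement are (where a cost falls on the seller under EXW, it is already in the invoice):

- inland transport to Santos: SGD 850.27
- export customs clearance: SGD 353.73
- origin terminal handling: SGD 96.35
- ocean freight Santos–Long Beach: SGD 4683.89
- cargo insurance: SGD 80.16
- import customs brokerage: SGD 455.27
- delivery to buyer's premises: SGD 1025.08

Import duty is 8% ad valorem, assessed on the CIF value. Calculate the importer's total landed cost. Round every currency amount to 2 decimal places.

Total landed cost: SGD 15430.62

EXW: the seller makes goods available at their premises; the buyer bears all onward costs.
CIF value = EXW price + inland to port + export clearance + origin terminal + freight + insurance = 6852.52 + 850.27 + 353.73 + 96.35 + 4683.89 + 80.16 = 12916.92
Import duty = 12916.92 × 8% = 1033.35
Buyer bears: inland to port 850.27 + export clearance 353.73 + origin terminal 96.35 + freight 4683.89 + insurance 80.16 + brokerage 455.27 + delivery 1025.08 + duty 1033.35 = 8578.10
Landed cost = invoice 6852.52 + 8578.10 = 15430.62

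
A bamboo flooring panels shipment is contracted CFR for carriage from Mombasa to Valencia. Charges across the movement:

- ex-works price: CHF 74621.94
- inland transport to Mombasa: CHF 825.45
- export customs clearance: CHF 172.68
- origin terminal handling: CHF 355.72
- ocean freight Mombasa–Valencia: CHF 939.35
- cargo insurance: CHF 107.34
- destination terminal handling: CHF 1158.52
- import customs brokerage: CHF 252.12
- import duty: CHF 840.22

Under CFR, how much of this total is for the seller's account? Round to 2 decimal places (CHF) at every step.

CFR: the seller pays costs through ocean freight to the destination port, but not insurance.
Seller's account: goods 74621.94 + inland to port 825.45 + export clearance 172.68 + origin terminal 355.72 + freight 939.35 = 76915.14
Buyer's account: insurance 107.34 + destination terminal 1158.52 + brokerage 252.12 + duty 840.22 = 2358.20

Seller's account: CHF 76915.14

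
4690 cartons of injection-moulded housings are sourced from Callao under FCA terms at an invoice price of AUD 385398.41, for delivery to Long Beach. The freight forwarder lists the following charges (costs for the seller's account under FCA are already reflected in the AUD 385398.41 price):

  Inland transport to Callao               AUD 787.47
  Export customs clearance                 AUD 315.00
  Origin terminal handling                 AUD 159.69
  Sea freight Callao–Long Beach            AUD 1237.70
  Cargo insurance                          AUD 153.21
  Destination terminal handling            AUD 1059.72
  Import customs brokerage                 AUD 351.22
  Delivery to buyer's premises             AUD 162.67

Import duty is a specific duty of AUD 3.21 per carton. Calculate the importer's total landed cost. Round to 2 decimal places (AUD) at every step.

Total landed cost: AUD 403577.52

FCA: the seller delivers export-cleared goods to the carrier; the buyer bears costs from that point.
Already in the invoice (seller's account under FCA): inland to port, export clearance — exclude.
CIF value = FCA price + origin terminal + freight + insurance = 385398.41 + 159.69 + 1237.70 + 153.21 = 386949.01
Import duty = 4690 × 3.21 = 15054.90
Buyer bears: origin terminal 159.69 + freight 1237.70 + insurance 153.21 + destination terminal 1059.72 + brokerage 351.22 + delivery 162.67 + duty 15054.90 = 18179.11
Landed cost = invoice 385398.41 + 18179.11 = 403577.52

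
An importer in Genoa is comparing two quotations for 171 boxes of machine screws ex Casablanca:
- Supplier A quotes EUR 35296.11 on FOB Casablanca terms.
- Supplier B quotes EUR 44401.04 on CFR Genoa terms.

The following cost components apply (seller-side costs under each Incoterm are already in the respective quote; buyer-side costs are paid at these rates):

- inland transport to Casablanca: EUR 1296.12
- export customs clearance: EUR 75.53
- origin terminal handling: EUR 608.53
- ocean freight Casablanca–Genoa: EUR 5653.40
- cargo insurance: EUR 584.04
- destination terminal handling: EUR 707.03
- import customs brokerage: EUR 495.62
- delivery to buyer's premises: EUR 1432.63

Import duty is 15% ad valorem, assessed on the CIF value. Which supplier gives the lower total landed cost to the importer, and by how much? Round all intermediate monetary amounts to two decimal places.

Supplier A is cheaper by EUR 3969.26

Supplier A (FOB):
CIF value = FOB price + freight + insurance = 35296.11 + 5653.40 + 584.04 = 41533.55
Import duty = 41533.55 × 15% = 6230.03
Buyer bears (A): 5653.40 + 584.04 + 707.03 + 495.62 + 1432.63 = 8872.72
Landed cost (A) = invoice 35296.11 + 8872.72 + duty 6230.03 = 50398.86
Supplier B (CFR):
CIF value = CFR price + insurance = 44401.04 + 584.04 = 44985.08
Import duty = 44985.08 × 15% = 6747.76
Buyer bears (B): 584.04 + 707.03 + 495.62 + 1432.63 = 3219.32
Landed cost (B) = invoice 44401.04 + 3219.32 + duty 6747.76 = 54368.12
Difference = |50398.86 − 54368.12| = 3969.26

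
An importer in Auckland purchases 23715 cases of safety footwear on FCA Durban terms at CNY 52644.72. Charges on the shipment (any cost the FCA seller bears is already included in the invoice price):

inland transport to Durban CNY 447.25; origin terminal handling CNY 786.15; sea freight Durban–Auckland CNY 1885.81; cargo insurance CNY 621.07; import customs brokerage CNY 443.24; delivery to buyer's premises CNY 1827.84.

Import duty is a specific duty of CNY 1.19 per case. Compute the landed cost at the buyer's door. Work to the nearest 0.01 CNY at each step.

Total landed cost: CNY 86429.68

FCA: the seller delivers export-cleared goods to the carrier; the buyer bears costs from that point.
Already in the invoice (seller's account under FCA): inland to port — exclude.
CIF value = FCA price + origin terminal + freight + insurance = 52644.72 + 786.15 + 1885.81 + 621.07 = 55937.75
Import duty = 23715 × 1.19 = 28220.85
Buyer bears: origin terminal 786.15 + freight 1885.81 + insurance 621.07 + brokerage 443.24 + delivery 1827.84 + duty 28220.85 = 33784.96
Landed cost = invoice 52644.72 + 33784.96 = 86429.68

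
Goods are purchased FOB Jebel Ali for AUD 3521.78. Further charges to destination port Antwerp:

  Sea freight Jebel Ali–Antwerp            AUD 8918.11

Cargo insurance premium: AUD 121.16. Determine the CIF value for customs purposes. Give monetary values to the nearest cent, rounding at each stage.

CIF value: AUD 12561.05

CIF = FOB price + freight + insurance
CIF = 3521.78 + 8918.11 + 121.16 = 12561.05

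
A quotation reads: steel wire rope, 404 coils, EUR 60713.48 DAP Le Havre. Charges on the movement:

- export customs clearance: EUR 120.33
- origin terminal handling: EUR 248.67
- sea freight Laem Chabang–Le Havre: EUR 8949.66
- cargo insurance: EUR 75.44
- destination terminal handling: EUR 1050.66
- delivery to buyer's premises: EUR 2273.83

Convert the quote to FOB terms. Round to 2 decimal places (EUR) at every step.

Not relevant to the conversion: export clearance, origin terminal — on the seller under both DAP and FOB; already in the DAP price and stays in the FOB price.
From DAP to FOB, the seller no longer bears: freight, insurance, destination terminal, delivery.
FOB price = 60713.48 − 8949.66 − 75.44 − 1050.66 − 2273.83 = 48363.89

FOB price: EUR 48363.89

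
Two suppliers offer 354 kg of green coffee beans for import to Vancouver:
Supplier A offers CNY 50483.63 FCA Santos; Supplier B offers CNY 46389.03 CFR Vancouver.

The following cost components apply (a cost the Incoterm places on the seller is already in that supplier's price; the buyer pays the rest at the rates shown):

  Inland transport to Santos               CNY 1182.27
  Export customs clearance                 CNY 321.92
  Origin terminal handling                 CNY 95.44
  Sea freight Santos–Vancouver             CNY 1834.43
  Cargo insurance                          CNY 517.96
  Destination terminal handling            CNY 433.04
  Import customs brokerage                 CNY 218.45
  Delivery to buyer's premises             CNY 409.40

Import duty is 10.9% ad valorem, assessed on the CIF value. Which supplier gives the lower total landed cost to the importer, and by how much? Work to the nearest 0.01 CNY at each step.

Supplier B is cheaper by CNY 6681.14

Supplier A (FCA):
CIF value = FCA price + origin terminal + freight + insurance = 50483.63 + 95.44 + 1834.43 + 517.96 = 52931.46
Import duty = 52931.46 × 10.9% = 5769.53
Buyer bears (A): 95.44 + 1834.43 + 517.96 + 433.04 + 218.45 + 409.40 = 3508.72
Landed cost (A) = invoice 50483.63 + 3508.72 + duty 5769.53 = 59761.88
Supplier B (CFR):
CIF value = CFR price + insurance = 46389.03 + 517.96 = 46906.99
Import duty = 46906.99 × 10.9% = 5112.86
Buyer bears (B): 517.96 + 433.04 + 218.45 + 409.40 = 1578.85
Landed cost (B) = invoice 46389.03 + 1578.85 + duty 5112.86 = 53080.74
Difference = |59761.88 − 53080.74| = 6681.14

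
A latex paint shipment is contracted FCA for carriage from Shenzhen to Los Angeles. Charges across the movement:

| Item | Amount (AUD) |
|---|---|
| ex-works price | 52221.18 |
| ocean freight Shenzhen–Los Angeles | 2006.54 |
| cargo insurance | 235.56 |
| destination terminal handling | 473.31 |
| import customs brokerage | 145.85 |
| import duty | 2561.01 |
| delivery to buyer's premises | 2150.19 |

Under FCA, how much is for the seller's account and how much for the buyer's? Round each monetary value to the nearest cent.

FCA: the seller delivers export-cleared goods to the carrier; the buyer bears costs from that point.
Seller's account: goods 52221.18 = 52221.18
Buyer's account: freight 2006.54 + insurance 235.56 + destination terminal 473.31 + brokerage 145.85 + duty 2561.01 + delivery 2150.19 = 7572.46

Seller: AUD 52221.18; buyer: AUD 7572.46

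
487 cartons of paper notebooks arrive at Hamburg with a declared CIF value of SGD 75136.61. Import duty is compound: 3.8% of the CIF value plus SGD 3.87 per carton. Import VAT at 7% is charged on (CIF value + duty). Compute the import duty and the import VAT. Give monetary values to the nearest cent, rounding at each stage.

Import duty: SGD 4739.88; import VAT: SGD 5591.35

Ad valorem component: 75136.61 × 3.8% = 2855.19
Specific component: 487 × 3.87 = 1884.69
Import duty = 2855.19 + 1884.69 = 4739.88
VAT base = CIF + duty = 75136.61 + 4739.88 = 79876.49
Import VAT = 79876.49 × 7% = 5591.35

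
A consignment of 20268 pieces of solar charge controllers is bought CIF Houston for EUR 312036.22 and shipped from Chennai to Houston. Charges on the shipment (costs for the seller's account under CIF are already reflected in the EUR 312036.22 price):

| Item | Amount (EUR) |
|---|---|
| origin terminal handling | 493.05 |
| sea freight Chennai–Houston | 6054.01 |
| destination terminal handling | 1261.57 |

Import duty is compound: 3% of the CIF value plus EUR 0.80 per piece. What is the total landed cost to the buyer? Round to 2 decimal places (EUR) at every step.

CIF: the seller pays costs through ocean freight and marine insurance to the destination port.
Already in the invoice (seller's account under CIF): origin terminal, freight — exclude.
The CIF price already equals the CIF value: 312036.22
Ad valorem component: 312036.22 × 3% = 9361.09
Specific component: 20268 × 0.80 = 16214.40
Import duty = 9361.09 + 16214.40 = 25575.49
Buyer bears: destination terminal 1261.57 + duty 25575.49 = 26837.06
Landed cost = invoice 312036.22 + 26837.06 = 338873.28

Total landed cost: EUR 338873.28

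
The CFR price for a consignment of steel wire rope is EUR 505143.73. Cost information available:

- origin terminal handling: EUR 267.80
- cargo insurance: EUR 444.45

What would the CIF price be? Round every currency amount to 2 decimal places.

CIF price: EUR 505588.18

Not relevant to the conversion: origin terminal — on the seller under both CFR and CIF; already in the CFR price and stays in the CIF price.
From CFR to CIF, the seller additionally bears: insurance.
CIF price = 505143.73 + 444.45 = 505588.18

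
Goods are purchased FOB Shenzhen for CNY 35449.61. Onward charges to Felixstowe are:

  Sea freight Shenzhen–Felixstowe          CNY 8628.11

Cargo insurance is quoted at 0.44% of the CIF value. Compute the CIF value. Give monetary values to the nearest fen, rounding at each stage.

CIF value: CNY 44272.52

Let C be the CIF value. C = FOB price + freight + 0.44% × C
C − 0.44% × C = 35449.61 + 8628.11
0.9956 × C = 44077.72
C = 44077.72 / 0.9956 = 44272.52
Insurance premium = 0.44% × 44272.52 = 194.80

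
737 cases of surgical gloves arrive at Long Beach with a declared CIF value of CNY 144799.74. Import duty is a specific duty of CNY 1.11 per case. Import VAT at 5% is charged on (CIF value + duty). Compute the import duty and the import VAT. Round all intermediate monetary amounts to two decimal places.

Import duty = 737 × 1.11 = 818.07
VAT base = CIF + duty = 144799.74 + 818.07 = 145617.81
Import VAT = 145617.81 × 5% = 7280.89

Import duty: CNY 818.07; import VAT: CNY 7280.89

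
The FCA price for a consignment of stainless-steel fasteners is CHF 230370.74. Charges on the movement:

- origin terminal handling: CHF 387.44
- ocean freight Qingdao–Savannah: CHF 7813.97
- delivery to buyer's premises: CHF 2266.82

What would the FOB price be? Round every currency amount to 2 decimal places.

FOB price: CHF 230758.18

Not relevant to the conversion: freight, delivery — on the buyer under both terms; not part of either seller's price.
From FCA to FOB, the seller additionally bears: origin terminal.
FOB price = 230370.74 + 387.44 = 230758.18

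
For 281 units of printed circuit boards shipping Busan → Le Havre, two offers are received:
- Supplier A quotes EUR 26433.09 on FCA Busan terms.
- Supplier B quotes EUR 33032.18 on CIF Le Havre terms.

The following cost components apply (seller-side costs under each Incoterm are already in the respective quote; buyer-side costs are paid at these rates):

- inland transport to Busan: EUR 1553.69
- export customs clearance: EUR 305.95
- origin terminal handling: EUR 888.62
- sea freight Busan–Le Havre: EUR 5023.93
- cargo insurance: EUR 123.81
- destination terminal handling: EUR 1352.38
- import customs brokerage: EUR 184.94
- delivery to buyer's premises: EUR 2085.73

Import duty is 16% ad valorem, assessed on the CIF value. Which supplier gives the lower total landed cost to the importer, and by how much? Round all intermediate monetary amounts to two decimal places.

Supplier A (FCA):
CIF value = FCA price + origin terminal + freight + insurance = 26433.09 + 888.62 + 5023.93 + 123.81 = 32469.45
Import duty = 32469.45 × 16% = 5195.11
Buyer bears (A): 888.62 + 5023.93 + 123.81 + 1352.38 + 184.94 + 2085.73 = 9659.41
Landed cost (A) = invoice 26433.09 + 9659.41 + duty 5195.11 = 41287.61
Supplier B (CIF):
The CIF price already equals the CIF value: 33032.18
Import duty = 33032.18 × 16% = 5285.15
Buyer bears (B): 1352.38 + 184.94 + 2085.73 = 3623.05
Landed cost (B) = invoice 33032.18 + 3623.05 + duty 5285.15 = 41940.38
Difference = |41287.61 − 41940.38| = 652.77

Supplier A is cheaper by EUR 652.77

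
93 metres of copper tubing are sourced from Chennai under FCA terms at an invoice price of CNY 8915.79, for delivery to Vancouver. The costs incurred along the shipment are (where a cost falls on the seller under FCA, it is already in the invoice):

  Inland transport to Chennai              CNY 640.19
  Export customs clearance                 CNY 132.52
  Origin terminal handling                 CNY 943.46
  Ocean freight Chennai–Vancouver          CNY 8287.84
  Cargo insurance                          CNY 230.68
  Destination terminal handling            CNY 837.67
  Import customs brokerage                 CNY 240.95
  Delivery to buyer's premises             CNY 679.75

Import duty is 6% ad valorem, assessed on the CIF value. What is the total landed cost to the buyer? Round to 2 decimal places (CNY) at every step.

Total landed cost: CNY 21238.81

FCA: the seller delivers export-cleared goods to the carrier; the buyer bears costs from that point.
Already in the invoice (seller's account under FCA): inland to port, export clearance — exclude.
CIF value = FCA price + origin terminal + freight + insurance = 8915.79 + 943.46 + 8287.84 + 230.68 = 18377.77
Import duty = 18377.77 × 6% = 1102.67
Buyer bears: origin terminal 943.46 + freight 8287.84 + insurance 230.68 + destination terminal 837.67 + brokerage 240.95 + delivery 679.75 + duty 1102.67 = 12323.02
Landed cost = invoice 8915.79 + 12323.02 = 21238.81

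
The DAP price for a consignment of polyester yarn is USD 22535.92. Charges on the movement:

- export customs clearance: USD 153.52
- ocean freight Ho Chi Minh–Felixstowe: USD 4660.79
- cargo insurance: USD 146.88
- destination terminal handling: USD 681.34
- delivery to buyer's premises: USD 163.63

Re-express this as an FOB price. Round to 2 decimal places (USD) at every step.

FOB price: USD 16883.28

Not relevant to the conversion: export clearance — on the seller under both DAP and FOB; already in the DAP price and stays in the FOB price.
From DAP to FOB, the seller no longer bears: freight, insurance, destination terminal, delivery.
FOB price = 22535.92 − 4660.79 − 146.88 − 681.34 − 163.63 = 16883.28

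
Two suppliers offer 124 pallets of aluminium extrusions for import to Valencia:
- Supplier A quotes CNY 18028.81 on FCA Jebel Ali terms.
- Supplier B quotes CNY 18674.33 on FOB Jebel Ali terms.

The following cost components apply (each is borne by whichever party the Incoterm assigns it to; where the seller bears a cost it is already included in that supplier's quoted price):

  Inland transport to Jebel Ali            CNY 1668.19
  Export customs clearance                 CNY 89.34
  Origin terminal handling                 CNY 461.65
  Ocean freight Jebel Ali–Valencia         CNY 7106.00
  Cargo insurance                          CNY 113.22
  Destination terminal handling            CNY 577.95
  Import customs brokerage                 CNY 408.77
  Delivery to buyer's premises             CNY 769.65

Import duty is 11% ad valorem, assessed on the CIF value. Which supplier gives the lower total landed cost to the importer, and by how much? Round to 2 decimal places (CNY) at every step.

Supplier A (FCA):
CIF value = FCA price + origin terminal + freight + insurance = 18028.81 + 461.65 + 7106.00 + 113.22 = 25709.68
Import duty = 25709.68 × 11% = 2828.06
Buyer bears (A): 461.65 + 7106.00 + 113.22 + 577.95 + 408.77 + 769.65 = 9437.24
Landed cost (A) = invoice 18028.81 + 9437.24 + duty 2828.06 = 30294.11
Supplier B (FOB):
CIF value = FOB price + freight + insurance = 18674.33 + 7106.00 + 113.22 = 25893.55
Import duty = 25893.55 × 11% = 2848.29
Buyer bears (B): 7106.00 + 113.22 + 577.95 + 408.77 + 769.65 = 8975.59
Landed cost (B) = invoice 18674.33 + 8975.59 + duty 2848.29 = 30498.21
Difference = |30294.11 − 30498.21| = 204.10

Supplier A is cheaper by CNY 204.10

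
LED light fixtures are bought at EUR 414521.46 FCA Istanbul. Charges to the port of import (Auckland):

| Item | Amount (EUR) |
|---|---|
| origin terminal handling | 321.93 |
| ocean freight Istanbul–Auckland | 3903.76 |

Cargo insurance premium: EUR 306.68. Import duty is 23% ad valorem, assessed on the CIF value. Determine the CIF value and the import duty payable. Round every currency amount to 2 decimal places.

CIF = FCA price + pre-shipment costs + freight + insurance
CIF = 414521.46 + 321.93 + 3903.76 + 306.68 = 419053.83
Import duty = 419053.83 × 23% = 96382.38

CIF value: EUR 419053.83; import duty: EUR 96382.38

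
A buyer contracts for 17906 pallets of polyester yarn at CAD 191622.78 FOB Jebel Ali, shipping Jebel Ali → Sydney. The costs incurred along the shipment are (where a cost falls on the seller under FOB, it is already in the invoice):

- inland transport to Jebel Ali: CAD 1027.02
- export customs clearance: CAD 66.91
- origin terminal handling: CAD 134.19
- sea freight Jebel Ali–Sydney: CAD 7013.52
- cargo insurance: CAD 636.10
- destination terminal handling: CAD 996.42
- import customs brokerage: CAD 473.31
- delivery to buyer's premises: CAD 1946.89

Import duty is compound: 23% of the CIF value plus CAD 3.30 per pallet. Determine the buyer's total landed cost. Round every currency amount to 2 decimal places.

FOB: the seller bears costs until goods are on board at the origin port; the buyer bears freight, insurance and all costs thereafter.
Already in the invoice (seller's account under FOB): inland to port, export clearance, origin terminal — exclude.
CIF value = FOB price + freight + insurance = 191622.78 + 7013.52 + 636.10 = 199272.40
Ad valorem component: 199272.40 × 23% = 45832.65
Specific component: 17906 × 3.30 = 59089.80
Import duty = 45832.65 + 59089.80 = 104922.45
Buyer bears: freight 7013.52 + insurance 636.10 + destination terminal 996.42 + brokerage 473.31 + delivery 1946.89 + duty 104922.45 = 115988.69
Landed cost = invoice 191622.78 + 115988.69 = 307611.47

Total landed cost: CAD 307611.47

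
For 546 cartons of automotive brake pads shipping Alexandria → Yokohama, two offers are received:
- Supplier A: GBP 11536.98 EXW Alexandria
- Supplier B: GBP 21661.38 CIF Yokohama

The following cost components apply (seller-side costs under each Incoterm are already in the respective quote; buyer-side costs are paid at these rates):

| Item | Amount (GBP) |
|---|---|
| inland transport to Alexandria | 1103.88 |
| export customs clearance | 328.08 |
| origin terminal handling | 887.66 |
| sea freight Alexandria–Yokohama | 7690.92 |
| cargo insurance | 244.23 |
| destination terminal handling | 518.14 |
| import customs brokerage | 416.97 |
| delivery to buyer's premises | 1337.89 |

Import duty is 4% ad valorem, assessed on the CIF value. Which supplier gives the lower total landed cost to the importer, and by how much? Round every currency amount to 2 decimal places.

Supplier A (EXW):
CIF value = EXW price + inland to port + export clearance + origin terminal + freight + insurance = 11536.98 + 1103.88 + 328.08 + 887.66 + 7690.92 + 244.23 = 21791.75
Import duty = 21791.75 × 4% = 871.67
Buyer bears (A): 1103.88 + 328.08 + 887.66 + 7690.92 + 244.23 + 518.14 + 416.97 + 1337.89 = 12527.77
Landed cost (A) = invoice 11536.98 + 12527.77 + duty 871.67 = 24936.42
Supplier B (CIF):
The CIF price already equals the CIF value: 21661.38
Import duty = 21661.38 × 4% = 866.46
Buyer bears (B): 518.14 + 416.97 + 1337.89 = 2273.00
Landed cost (B) = invoice 21661.38 + 2273.00 + duty 866.46 = 24800.84
Difference = |24936.42 − 24800.84| = 135.58

Supplier B is cheaper by GBP 135.58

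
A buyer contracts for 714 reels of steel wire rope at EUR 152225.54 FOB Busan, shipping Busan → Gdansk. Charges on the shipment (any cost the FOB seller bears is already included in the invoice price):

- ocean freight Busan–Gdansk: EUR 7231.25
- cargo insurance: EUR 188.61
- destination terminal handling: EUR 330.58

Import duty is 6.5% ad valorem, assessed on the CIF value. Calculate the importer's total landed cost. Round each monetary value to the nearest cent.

Total landed cost: EUR 170352.93

FOB: the seller bears costs until goods are on board at the origin port; the buyer bears freight, insurance and all costs thereafter.
CIF value = FOB price + freight + insurance = 152225.54 + 7231.25 + 188.61 = 159645.40
Import duty = 159645.40 × 6.5% = 10376.95
Buyer bears: freight 7231.25 + insurance 188.61 + destination terminal 330.58 + duty 10376.95 = 18127.39
Landed cost = invoice 152225.54 + 18127.39 = 170352.93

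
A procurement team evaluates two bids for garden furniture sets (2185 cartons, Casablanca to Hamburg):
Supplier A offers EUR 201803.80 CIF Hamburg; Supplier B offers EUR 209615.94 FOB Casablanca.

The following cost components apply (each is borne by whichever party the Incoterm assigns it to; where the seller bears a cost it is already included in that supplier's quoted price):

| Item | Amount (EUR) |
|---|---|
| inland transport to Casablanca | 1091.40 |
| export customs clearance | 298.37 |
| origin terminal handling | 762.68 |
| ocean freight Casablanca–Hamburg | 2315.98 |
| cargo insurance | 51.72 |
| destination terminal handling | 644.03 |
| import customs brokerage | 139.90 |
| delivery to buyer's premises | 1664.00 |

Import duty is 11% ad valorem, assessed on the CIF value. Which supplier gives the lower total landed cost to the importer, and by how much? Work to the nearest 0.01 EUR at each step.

Supplier A is cheaper by EUR 11299.62

Supplier A (CIF):
The CIF price already equals the CIF value: 201803.80
Import duty = 201803.80 × 11% = 22198.42
Buyer bears (A): 644.03 + 139.90 + 1664.00 = 2447.93
Landed cost (A) = invoice 201803.80 + 2447.93 + duty 22198.42 = 226450.15
Supplier B (FOB):
CIF value = FOB price + freight + insurance = 209615.94 + 2315.98 + 51.72 = 211983.64
Import duty = 211983.64 × 11% = 23318.20
Buyer bears (B): 2315.98 + 51.72 + 644.03 + 139.90 + 1664.00 = 4815.63
Landed cost (B) = invoice 209615.94 + 4815.63 + duty 23318.20 = 237749.77
Difference = |226450.15 − 237749.77| = 11299.62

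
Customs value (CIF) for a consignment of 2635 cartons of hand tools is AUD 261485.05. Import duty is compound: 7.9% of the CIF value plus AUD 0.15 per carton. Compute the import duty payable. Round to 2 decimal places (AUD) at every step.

Import duty: AUD 21052.57

Ad valorem component: 261485.05 × 7.9% = 20657.32
Specific component: 2635 × 0.15 = 395.25
Import duty = 20657.32 + 395.25 = 21052.57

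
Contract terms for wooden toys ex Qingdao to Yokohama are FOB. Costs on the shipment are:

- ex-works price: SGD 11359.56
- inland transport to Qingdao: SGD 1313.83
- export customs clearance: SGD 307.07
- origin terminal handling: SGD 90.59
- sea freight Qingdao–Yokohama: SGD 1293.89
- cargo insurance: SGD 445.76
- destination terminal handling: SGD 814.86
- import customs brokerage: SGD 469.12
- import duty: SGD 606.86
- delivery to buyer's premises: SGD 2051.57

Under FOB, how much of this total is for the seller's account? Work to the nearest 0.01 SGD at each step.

FOB: the seller bears costs until goods are on board at the origin port; the buyer bears freight, insurance and all costs thereafter.
Seller's account: goods 11359.56 + inland to port 1313.83 + export clearance 307.07 + origin terminal 90.59 = 13071.05
Buyer's account: freight 1293.89 + insurance 445.76 + destination terminal 814.86 + brokerage 469.12 + duty 606.86 + delivery 2051.57 = 5682.06

Seller's account: SGD 13071.05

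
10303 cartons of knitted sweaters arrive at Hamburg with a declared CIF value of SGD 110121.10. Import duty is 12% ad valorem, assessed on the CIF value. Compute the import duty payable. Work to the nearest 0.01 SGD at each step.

Import duty = 110121.10 × 12% = 13214.53

Import duty: SGD 13214.53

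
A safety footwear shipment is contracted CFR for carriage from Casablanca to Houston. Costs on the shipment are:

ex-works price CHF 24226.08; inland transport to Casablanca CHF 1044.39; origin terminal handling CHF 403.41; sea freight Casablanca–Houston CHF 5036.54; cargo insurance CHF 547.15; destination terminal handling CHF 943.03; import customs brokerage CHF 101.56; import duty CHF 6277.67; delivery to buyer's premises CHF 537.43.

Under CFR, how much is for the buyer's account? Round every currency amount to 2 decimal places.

Buyer's account: CHF 8406.84

CFR: the seller pays costs through ocean freight to the destination port, but not insurance.
Seller's account: goods 24226.08 + inland to port 1044.39 + origin terminal 403.41 + freight 5036.54 = 30710.42
Buyer's account: insurance 547.15 + destination terminal 943.03 + brokerage 101.56 + duty 6277.67 + delivery 537.43 = 8406.84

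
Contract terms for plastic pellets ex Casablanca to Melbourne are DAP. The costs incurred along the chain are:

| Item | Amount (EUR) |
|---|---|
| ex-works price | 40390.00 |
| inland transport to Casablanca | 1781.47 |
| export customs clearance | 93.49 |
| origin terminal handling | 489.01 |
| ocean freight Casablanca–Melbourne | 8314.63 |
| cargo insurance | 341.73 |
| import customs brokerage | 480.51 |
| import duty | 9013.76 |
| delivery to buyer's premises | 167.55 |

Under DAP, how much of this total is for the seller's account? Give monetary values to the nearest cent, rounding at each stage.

Seller's account: EUR 51577.88

DAP: the seller bears all costs to the named destination except import duty and clearance.
Seller's account: goods 40390.00 + inland to port 1781.47 + export clearance 93.49 + origin terminal 489.01 + freight 8314.63 + insurance 341.73 + delivery 167.55 = 51577.88
Buyer's account: brokerage 480.51 + duty 9013.76 = 9494.27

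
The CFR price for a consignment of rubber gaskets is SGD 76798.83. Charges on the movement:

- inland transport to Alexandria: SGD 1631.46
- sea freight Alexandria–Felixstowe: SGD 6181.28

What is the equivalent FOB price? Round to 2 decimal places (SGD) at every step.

Not relevant to the conversion: inland to port — on the seller under both CFR and FOB; already in the CFR price and stays in the FOB price.
From CFR to FOB, the seller no longer bears: freight.
FOB price = 76798.83 − 6181.28 = 70617.55

FOB price: SGD 70617.55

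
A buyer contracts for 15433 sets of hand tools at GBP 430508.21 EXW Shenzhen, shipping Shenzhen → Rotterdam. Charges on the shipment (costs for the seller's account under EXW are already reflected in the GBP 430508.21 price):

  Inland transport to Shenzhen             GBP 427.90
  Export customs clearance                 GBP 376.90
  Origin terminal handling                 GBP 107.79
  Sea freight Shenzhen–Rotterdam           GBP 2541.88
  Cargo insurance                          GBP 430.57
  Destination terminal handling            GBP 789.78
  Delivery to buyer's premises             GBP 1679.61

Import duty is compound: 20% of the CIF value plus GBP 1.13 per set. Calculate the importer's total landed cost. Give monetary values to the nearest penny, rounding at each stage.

Total landed cost: GBP 541180.58

EXW: the seller makes goods available at their premises; the buyer bears all onward costs.
CIF value = EXW price + inland to port + export clearance + origin terminal + freight + insurance = 430508.21 + 427.90 + 376.90 + 107.79 + 2541.88 + 430.57 = 434393.25
Ad valorem component: 434393.25 × 20% = 86878.65
Specific component: 15433 × 1.13 = 17439.29
Import duty = 86878.65 + 17439.29 = 104317.94
Buyer bears: inland to port 427.90 + export clearance 376.90 + origin terminal 107.79 + freight 2541.88 + insurance 430.57 + destination terminal 789.78 + delivery 1679.61 + duty 104317.94 = 110672.37
Landed cost = invoice 430508.21 + 110672.37 = 541180.58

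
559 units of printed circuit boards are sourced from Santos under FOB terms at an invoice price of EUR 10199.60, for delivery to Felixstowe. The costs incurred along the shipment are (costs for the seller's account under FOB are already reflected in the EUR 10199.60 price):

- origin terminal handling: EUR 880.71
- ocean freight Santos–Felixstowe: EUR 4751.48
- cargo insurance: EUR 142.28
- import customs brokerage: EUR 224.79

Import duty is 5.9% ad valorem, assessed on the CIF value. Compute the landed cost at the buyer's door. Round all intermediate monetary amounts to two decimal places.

FOB: the seller bears costs until goods are on board at the origin port; the buyer bears freight, insurance and all costs thereafter.
Already in the invoice (seller's account under FOB): origin terminal — exclude.
CIF value = FOB price + freight + insurance = 10199.60 + 4751.48 + 142.28 = 15093.36
Import duty = 15093.36 × 5.9% = 890.51
Buyer bears: freight 4751.48 + insurance 142.28 + brokerage 224.79 + duty 890.51 = 6009.06
Landed cost = invoice 10199.60 + 6009.06 = 16208.66

Total landed cost: EUR 16208.66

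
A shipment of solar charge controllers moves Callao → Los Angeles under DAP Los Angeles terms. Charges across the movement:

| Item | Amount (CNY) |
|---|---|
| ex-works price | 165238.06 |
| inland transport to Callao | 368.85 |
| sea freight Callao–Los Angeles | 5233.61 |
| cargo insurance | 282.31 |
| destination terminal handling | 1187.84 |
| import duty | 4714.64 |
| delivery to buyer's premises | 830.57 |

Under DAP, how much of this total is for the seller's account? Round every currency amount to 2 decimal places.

DAP: the seller bears all costs to the named destination except import duty and clearance.
Seller's account: goods 165238.06 + inland to port 368.85 + freight 5233.61 + insurance 282.31 + destination terminal 1187.84 + delivery 830.57 = 173141.24
Buyer's account: duty 4714.64 = 4714.64

Seller's account: CNY 173141.24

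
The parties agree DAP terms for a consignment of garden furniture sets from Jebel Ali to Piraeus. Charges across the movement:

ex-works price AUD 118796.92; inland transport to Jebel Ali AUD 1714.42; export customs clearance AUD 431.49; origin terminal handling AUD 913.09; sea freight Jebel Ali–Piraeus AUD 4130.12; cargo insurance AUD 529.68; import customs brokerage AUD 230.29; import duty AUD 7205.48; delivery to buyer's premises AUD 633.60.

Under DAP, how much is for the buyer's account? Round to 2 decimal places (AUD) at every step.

Buyer's account: AUD 7435.77

DAP: the seller bears all costs to the named destination except import duty and clearance.
Seller's account: goods 118796.92 + inland to port 1714.42 + export clearance 431.49 + origin terminal 913.09 + freight 4130.12 + insurance 529.68 + delivery 633.60 = 127149.32
Buyer's account: brokerage 230.29 + duty 7205.48 = 7435.77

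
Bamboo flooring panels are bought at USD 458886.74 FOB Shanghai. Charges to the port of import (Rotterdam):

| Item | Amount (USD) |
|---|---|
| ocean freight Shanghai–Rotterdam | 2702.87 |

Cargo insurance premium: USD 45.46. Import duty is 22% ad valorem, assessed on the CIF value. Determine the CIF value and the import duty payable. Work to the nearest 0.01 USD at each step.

CIF = FOB price + freight + insurance
CIF = 458886.74 + 2702.87 + 45.46 = 461635.07
Import duty = 461635.07 × 22% = 101559.72

CIF value: USD 461635.07; import duty: USD 101559.72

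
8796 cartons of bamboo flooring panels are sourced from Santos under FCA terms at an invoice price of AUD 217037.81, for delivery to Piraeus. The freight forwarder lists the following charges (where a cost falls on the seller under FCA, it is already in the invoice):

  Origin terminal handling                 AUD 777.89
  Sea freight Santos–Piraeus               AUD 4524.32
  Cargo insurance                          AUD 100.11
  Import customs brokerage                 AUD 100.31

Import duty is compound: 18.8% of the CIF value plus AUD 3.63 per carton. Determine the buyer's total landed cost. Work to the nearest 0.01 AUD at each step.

FCA: the seller delivers export-cleared goods to the carrier; the buyer bears costs from that point.
CIF value = FCA price + origin terminal + freight + insurance = 217037.81 + 777.89 + 4524.32 + 100.11 = 222440.13
Ad valorem component: 222440.13 × 18.8% = 41818.74
Specific component: 8796 × 3.63 = 31929.48
Import duty = 41818.74 + 31929.48 = 73748.22
Buyer bears: origin terminal 777.89 + freight 4524.32 + insurance 100.11 + brokerage 100.31 + duty 73748.22 = 79250.85
Landed cost = invoice 217037.81 + 79250.85 = 296288.66

Total landed cost: AUD 296288.66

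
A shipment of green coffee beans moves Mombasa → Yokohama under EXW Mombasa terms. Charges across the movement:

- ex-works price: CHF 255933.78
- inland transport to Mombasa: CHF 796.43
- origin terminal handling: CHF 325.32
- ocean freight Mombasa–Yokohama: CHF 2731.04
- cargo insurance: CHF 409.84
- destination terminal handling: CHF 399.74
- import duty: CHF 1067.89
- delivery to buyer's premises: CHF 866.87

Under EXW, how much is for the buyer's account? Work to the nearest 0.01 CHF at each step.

Buyer's account: CHF 6597.13

EXW: the seller makes goods available at their premises; the buyer bears all onward costs.
Seller's account: goods 255933.78 = 255933.78
Buyer's account: inland to port 796.43 + origin terminal 325.32 + freight 2731.04 + insurance 409.84 + destination terminal 399.74 + duty 1067.89 + delivery 866.87 = 6597.13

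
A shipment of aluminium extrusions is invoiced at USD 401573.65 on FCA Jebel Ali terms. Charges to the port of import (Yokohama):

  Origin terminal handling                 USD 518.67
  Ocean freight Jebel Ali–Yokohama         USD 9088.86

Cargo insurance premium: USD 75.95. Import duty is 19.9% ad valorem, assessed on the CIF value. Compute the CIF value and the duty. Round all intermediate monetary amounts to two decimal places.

CIF = FCA price + pre-shipment costs + freight + insurance
CIF = 401573.65 + 518.67 + 9088.86 + 75.95 = 411257.13
Import duty = 411257.13 × 19.9% = 81840.17

CIF value: USD 411257.13; import duty: USD 81840.17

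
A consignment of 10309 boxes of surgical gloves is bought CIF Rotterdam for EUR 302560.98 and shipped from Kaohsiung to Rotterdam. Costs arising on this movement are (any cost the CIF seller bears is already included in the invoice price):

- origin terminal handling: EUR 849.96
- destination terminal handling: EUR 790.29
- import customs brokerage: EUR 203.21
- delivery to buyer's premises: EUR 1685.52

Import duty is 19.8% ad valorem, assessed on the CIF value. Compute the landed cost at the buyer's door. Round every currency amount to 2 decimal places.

CIF: the seller pays costs through ocean freight and marine insurance to the destination port.
Already in the invoice (seller's account under CIF): origin terminal — exclude.
The CIF price already equals the CIF value: 302560.98
Import duty = 302560.98 × 19.8% = 59907.07
Buyer bears: destination terminal 790.29 + brokerage 203.21 + delivery 1685.52 + duty 59907.07 = 62586.09
Landed cost = invoice 302560.98 + 62586.09 = 365147.07

Total landed cost: EUR 365147.07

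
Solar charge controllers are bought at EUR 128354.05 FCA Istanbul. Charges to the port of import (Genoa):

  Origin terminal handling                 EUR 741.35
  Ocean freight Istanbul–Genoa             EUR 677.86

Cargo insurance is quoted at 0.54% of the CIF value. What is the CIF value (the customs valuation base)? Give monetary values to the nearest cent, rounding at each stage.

Let C be the CIF value. C = FCA price + pre-shipment costs + freight + 0.54% × C
C − 0.54% × C = 128354.05 + 741.35 + 677.86
0.9946 × C = 129773.26
C = 129773.26 / 0.9946 = 130477.84
Insurance premium = 0.54% × 130477.84 = 704.58

CIF value: EUR 130477.84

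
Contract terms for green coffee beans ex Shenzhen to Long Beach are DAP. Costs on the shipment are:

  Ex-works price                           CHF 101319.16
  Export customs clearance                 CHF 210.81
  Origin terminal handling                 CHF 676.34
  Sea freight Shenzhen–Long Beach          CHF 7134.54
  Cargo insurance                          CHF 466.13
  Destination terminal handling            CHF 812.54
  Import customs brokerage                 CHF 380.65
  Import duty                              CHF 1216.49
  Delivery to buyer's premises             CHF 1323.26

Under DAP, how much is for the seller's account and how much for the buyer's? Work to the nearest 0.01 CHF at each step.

Seller: CHF 111942.78; buyer: CHF 1597.14

DAP: the seller bears all costs to the named destination except import duty and clearance.
Seller's account: goods 101319.16 + export clearance 210.81 + origin terminal 676.34 + freight 7134.54 + insurance 466.13 + destination terminal 812.54 + delivery 1323.26 = 111942.78
Buyer's account: brokerage 380.65 + duty 1216.49 = 1597.14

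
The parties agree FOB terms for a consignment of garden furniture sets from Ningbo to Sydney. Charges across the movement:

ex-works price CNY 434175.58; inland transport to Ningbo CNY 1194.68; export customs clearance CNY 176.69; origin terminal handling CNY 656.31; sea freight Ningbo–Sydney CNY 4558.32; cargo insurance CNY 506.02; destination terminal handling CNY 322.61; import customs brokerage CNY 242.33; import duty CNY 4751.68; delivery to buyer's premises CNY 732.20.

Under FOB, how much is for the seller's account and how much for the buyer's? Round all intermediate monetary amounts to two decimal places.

Seller: CNY 436203.26; buyer: CNY 11113.16

FOB: the seller bears costs until goods are on board at the origin port; the buyer bears freight, insurance and all costs thereafter.
Seller's account: goods 434175.58 + inland to port 1194.68 + export clearance 176.69 + origin terminal 656.31 = 436203.26
Buyer's account: freight 4558.32 + insurance 506.02 + destination terminal 322.61 + brokerage 242.33 + duty 4751.68 + delivery 732.20 = 11113.16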